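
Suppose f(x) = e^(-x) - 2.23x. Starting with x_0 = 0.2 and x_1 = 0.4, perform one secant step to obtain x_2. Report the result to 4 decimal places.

0.3254

f(0.2) = 0.372731, f(0.4) = -0.221680
x_2 = 0.400000 − (-0.221680)·(0.400000 − 0.200000) / (-0.221680 − 0.372731) = 0.400000 − (-0.044336)/(-0.594411) = 0.325412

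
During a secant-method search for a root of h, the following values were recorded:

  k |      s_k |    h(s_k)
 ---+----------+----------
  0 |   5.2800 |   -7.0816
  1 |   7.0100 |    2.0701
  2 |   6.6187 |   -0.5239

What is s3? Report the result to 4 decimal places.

6.6977

s3 = 6.6187 − (-0.5239)·(6.6187 − 7.0100) / (-0.5239 − 2.0701)
   = 6.6187 − (0.205002)/(-2.594000) = 6.697729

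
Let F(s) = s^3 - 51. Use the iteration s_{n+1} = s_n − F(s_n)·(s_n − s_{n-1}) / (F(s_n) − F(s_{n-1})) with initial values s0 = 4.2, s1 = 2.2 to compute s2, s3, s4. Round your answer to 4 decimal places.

3.4721, 3.8447, 3.6996

F(4.2) = 23.088000, F(2.2) = -40.352000
s2 = 2.200000 − (-40.352000)·(2.200000 − 4.200000) / (-40.352000 − 23.088000) = 2.200000 − (80.704000)/(-63.440000) = 3.472131
F(3.472131) = -9.141047
s3 = 3.472131 − (-9.141047)·(3.472131 − 2.200000) / (-9.141047 − (-40.352000)) = 3.472131 − (-11.628610)/(31.210953) = 3.844712
F(3.844712) = 5.831814
s4 = 3.844712 − 5.831814·(3.844712 − 3.472131) / (5.831814 − (-9.141047)) = 3.844712 − (2.172823)/(14.972861) = 3.699595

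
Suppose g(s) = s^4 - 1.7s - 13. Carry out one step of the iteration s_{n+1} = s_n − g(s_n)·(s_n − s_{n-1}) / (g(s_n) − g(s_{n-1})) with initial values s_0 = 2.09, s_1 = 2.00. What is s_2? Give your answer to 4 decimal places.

2.0123

g(2.09) = 2.527298, g(2.00) = -0.400000
s_2 = 2.000000 − (-0.400000)·(2.000000 − 2.090000) / (-0.400000 − 2.527298) = 2.000000 − (0.036000)/(-2.927298) = 2.012298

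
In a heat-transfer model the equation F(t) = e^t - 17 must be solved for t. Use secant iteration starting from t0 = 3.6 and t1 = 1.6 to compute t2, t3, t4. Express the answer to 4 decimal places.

2.3614, 3.2227, 2.7415

F(3.6) = 19.598234, F(1.6) = -12.046968
t2 = 1.600000 − (-12.046968)·(1.600000 − 3.600000) / (-12.046968 − 19.598234) = 1.600000 − (24.093935)/(-31.645202) = 2.361377
F(2.361377) = -6.394453
t3 = 2.361377 − (-6.394453)·(2.361377 − 1.600000) / (-6.394453 − (-12.046968)) = 2.361377 − (-4.868590)/(5.652515) = 3.222691
F(3.222691) = 8.095568
t4 = 3.222691 − 8.095568·(3.222691 − 2.361377) / (8.095568 − (-6.394453)) = 3.222691 − (6.972826)/(14.490020) = 2.741475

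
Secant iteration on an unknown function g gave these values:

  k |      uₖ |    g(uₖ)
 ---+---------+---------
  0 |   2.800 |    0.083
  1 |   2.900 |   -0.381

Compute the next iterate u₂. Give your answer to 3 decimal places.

u₂ = 2.900 − (-0.381)·(2.900 − 2.800) / (-0.381 − 0.083)
   = 2.900 − (-0.03810)/(-0.46400) = 2.81789

2.818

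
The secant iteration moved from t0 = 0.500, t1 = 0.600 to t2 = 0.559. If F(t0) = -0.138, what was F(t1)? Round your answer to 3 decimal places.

0.096

The secant line through (0.500, -0.138) and (0.600, F(t1)) crosses zero at t2 = 0.559.
So (0.500, -0.138), (0.600, F(t1)), (0.559, 0) are collinear:
F(t1) = -0.138 · (0.600 − 0.559) / (0.500 − 0.559) = -0.138 · (0.04100)/(-0.05900) = 0.09590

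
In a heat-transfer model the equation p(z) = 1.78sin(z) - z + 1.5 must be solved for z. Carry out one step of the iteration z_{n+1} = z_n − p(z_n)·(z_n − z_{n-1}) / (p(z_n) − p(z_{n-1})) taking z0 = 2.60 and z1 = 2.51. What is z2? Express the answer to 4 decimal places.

2.5265

p(2.60) = -0.182408, p(2.51) = 0.040967
z2 = 2.510000 − 0.040967·(2.510000 − 2.600000) / (0.040967 − (-0.182408)) = 2.510000 − (-0.003687)/(0.223375) = 2.526506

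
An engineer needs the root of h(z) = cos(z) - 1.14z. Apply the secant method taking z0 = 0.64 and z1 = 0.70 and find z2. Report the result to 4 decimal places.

0.6812

h(0.64) = 0.072496, h(0.70) = -0.033158
z2 = 0.700000 − (-0.033158)·(0.700000 − 0.640000) / (-0.033158 − 0.072496) = 0.700000 − (-0.001989)/(-0.105654) = 0.681170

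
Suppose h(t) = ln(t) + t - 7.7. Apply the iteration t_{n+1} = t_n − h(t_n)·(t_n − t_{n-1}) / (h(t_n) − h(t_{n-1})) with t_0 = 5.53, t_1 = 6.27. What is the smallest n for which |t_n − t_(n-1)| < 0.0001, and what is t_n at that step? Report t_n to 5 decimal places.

n = 4, t_n = 5.92142

h(5.53) = -0.4598122, h(6.27) = 0.4057764
t_2 = 6.2700000 − 0.4057764·(0.7400000)/(0.8655885) = 5.9230979;  |Δ| = 0.3469021
h(5.9230979) = 0.0019575
t_3 = 5.9230979 − 0.0019575·(-0.3469021)/(-0.4038189) = 5.9214163;  |Δ| = 0.0016816
h(5.9214163) = -0.0000080
t_4 = 5.9214163 − (-0.0000080)·(-0.0016816)/(-0.0019655) = 5.9214232;  |Δ| = 0.0000069
|t_4 − t_3| = 0.0000069 < 0.0001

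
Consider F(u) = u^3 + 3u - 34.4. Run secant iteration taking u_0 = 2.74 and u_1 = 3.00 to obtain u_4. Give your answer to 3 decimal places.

2.946

F(2.74) = -5.60918, F(3.00) = 1.60000
u_2 = 3.00000 − 1.60000·(3.00000 − 2.74000) / (1.60000 − (-5.60918)) = 3.00000 − (0.41600)/(7.20918) = 2.94230
F(2.94230) = -0.10135
u_3 = 2.94230 − (-0.10135)·(2.94230 − 3.00000) / (-0.10135 − 1.60000) = 2.94230 − (0.00585)/(-1.70135) = 2.94573
F(2.94573) = -0.00166
u_4 = 2.94573 − (-0.00166)·(2.94573 − 2.94230) / (-0.00166 − (-0.10135)) = 2.94573 − (-0.00001)/(0.09969) = 2.94579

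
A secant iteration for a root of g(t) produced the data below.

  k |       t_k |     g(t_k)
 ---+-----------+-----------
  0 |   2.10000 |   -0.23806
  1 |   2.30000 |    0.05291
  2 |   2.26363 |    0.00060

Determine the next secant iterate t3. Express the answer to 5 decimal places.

2.26321

t3 = 2.26363 − 0.00060·(2.26363 − 2.30000) / (0.00060 − 0.05291)
   = 2.26363 − (-0.0000218)/(-0.0523100) = 2.2632128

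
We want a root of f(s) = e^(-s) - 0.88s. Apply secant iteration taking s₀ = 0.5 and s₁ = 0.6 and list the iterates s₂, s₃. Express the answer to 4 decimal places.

0.6143, 0.6146

f(0.5) = 0.166531, f(0.6) = 0.020812
s₂ = 0.600000 − 0.020812·(0.600000 − 0.500000) / (0.020812 − 0.166531) = 0.600000 − (0.002081)/(-0.145719) = 0.614282
f(0.614282) = 0.000461
s₃ = 0.614282 − 0.000461·(0.614282 − 0.600000) / (0.000461 − 0.020812) = 0.614282 − (0.000007)/(-0.020351) = 0.614606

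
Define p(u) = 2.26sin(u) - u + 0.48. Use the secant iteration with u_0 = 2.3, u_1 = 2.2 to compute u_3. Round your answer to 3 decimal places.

2.245

p(2.3) = -0.13471, p(2.2) = 0.10720
u_2 = 2.20000 − 0.10720·(2.20000 − 2.30000) / (0.10720 − (-0.13471)) = 2.20000 − (-0.01072)/(0.24191) = 2.24432
p(2.24432) = 0.00217
u_3 = 2.24432 − 0.00217·(2.24432 − 2.20000) / (0.00217 − 0.10720) = 2.24432 − (0.00010)/(-0.10503) = 2.24523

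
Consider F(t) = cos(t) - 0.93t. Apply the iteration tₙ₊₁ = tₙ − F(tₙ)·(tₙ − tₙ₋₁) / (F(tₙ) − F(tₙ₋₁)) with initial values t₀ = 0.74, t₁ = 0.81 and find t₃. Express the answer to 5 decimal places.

F(0.74) = 0.0502686, F(0.81) = -0.0638016
t₂ = 0.8100000 − (-0.0638016)·(0.8100000 − 0.7400000) / (-0.0638016 − 0.0502686) = 0.8100000 − (-0.0044661)/(-0.1140701) = 0.7708477
F(0.7708477) = 0.0004320
t₃ = 0.7708477 − 0.0004320·(0.7708477 − 0.8100000) / (0.0004320 − (-0.0638016)) = 0.7708477 − (-0.0000169)/(0.0642335) = 0.7711110

0.77111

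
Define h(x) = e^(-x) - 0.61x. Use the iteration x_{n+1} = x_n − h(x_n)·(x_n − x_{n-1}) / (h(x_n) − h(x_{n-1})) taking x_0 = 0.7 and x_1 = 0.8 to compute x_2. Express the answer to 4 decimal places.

h(0.7) = 0.069585, h(0.8) = -0.038671
x_2 = 0.800000 − (-0.038671)·(0.800000 − 0.700000) / (-0.038671 − 0.069585) = 0.800000 − (-0.003867)/(-0.108256) = 0.764278

0.7643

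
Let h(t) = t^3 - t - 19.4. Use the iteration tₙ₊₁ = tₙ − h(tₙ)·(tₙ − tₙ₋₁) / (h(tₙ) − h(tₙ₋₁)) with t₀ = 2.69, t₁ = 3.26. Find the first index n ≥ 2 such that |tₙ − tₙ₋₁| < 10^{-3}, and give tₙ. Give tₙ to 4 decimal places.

h(2.69) = -2.624891, h(3.26) = 11.985976
t₂ = 3.260000 − 11.985976·(0.570000)/(14.610867) = 2.792402;  |Δ| = 0.467598
h(2.792402) = -0.418613
t₃ = 2.792402 − (-0.418613)·(-0.467598)/(-12.404589) = 2.808182;  |Δ| = 0.015780
h(2.808182) = -0.063173
t₄ = 2.808182 − (-0.063173)·(0.015780)/(0.355441) = 2.810987;  |Δ| = 0.002805
h(2.810987) = 0.000438
t₅ = 2.810987 − 0.000438·(0.002805)/(0.063611) = 2.810967;  |Δ| = 0.000019
|t₅ − t₄| = 0.000019 < 10^{-3}

n = 5, tₙ = 2.8110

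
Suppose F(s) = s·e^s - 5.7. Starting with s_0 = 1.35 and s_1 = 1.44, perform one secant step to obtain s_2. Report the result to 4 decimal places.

1.4009

F(1.35) = -0.492476, F(1.44) = 0.377802
s_2 = 1.440000 − 0.377802·(1.440000 − 1.350000) / (0.377802 − (-0.492476)) = 1.440000 − (0.034002)/(0.870278) = 1.400929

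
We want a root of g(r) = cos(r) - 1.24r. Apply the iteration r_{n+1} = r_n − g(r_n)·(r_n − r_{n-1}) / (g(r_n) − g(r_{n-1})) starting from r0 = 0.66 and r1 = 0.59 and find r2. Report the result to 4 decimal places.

g(0.66) = -0.028408, g(0.59) = 0.099341
r2 = 0.590000 − 0.099341·(0.590000 − 0.660000) / (0.099341 − (-0.028408)) = 0.590000 − (-0.006954)/(0.127748) = 0.644434

0.6444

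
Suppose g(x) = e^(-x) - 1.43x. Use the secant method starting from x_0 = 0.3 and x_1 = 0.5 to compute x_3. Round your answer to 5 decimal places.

0.44715

g(0.3) = 0.3118182, g(0.5) = -0.1084693
x_2 = 0.5000000 − (-0.1084693)·(0.5000000 − 0.3000000) / (-0.1084693 − 0.3118182) = 0.5000000 − (-0.0216939)/(-0.4202876) = 0.4483833
g(0.4483833) = -0.0025282
x_3 = 0.4483833 − (-0.0025282)·(0.4483833 − 0.5000000) / (-0.0025282 − (-0.1084693)) = 0.4483833 − (0.0001305)/(0.1059411) = 0.4471515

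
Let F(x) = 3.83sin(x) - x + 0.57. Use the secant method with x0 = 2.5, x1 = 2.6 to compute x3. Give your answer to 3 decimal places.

F(2.5) = 0.36215, F(2.6) = -0.05563
x2 = 2.60000 − (-0.05563)·(2.60000 − 2.50000) / (-0.05563 − 0.36215) = 2.60000 − (-0.00556)/(-0.41778) = 2.58668
F(2.58668) = 0.00121
x3 = 2.58668 − 0.00121·(2.58668 − 2.60000) / (0.00121 − (-0.05563)) = 2.58668 − (-0.00002)/(0.05684) = 2.58697

2.587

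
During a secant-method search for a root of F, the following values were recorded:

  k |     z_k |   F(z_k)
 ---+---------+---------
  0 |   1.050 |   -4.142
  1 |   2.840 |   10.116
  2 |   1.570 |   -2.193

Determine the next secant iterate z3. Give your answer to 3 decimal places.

z3 = 1.570 − (-2.193)·(1.570 − 2.840) / (-2.193 − 10.116)
   = 1.570 − (2.78511)/(-12.30900) = 1.79627

1.796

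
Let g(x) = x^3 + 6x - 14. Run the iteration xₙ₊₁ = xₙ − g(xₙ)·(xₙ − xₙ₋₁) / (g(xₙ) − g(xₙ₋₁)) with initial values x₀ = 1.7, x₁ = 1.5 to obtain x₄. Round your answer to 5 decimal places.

g(1.7) = 1.1130000, g(1.5) = -1.6250000
x₂ = 1.5000000 − (-1.6250000)·(1.5000000 − 1.7000000) / (-1.6250000 − 1.1130000) = 1.5000000 − (0.3250000)/(-2.7380000) = 1.6186998
g(1.6186998) = -0.0465020
x₃ = 1.6186998 − (-0.0465020)·(1.6186998 − 1.5000000) / (-0.0465020 − (-1.6250000)) = 1.6186998 − (-0.0055198)/(1.5784980) = 1.6221966
g(1.6221966) = 0.0020258
x₄ = 1.6221966 − 0.0020258·(1.6221966 − 1.6186998) / (0.0020258 − (-0.0465020)) = 1.6221966 − (0.0000071)/(0.0485278) = 1.6220507

1.62205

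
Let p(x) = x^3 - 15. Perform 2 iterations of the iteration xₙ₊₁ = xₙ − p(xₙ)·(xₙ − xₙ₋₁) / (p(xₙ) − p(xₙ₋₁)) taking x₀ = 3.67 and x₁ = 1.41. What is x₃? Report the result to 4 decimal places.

p(3.67) = 34.430863, p(1.41) = -12.196779
x₂ = 1.410000 − (-12.196779)·(1.410000 − 3.670000) / (-12.196779 − 34.430863) = 1.410000 − (27.564721)/(-46.627642) = 2.001167
p(2.001167) = -6.985989
x₃ = 2.001167 − (-6.985989)·(2.001167 − 1.410000) / (-6.985989 − (-12.196779)) = 2.001167 − (-4.129885)/(5.210790) = 2.793731

2.7937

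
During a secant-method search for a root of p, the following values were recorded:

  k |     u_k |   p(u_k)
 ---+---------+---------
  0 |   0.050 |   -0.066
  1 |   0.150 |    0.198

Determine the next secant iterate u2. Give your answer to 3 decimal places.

0.075

u2 = 0.150 − 0.198·(0.150 − 0.050) / (0.198 − (-0.066))
   = 0.150 − (0.01980)/(0.26400) = 0.07500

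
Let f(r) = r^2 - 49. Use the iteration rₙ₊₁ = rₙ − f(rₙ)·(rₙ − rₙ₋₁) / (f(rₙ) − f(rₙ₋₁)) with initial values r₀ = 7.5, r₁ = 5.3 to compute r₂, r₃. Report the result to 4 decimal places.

6.9336, 7.0092

f(7.5) = 7.250000, f(5.3) = -20.910000
r₂ = 5.300000 − (-20.910000)·(5.300000 − 7.500000) / (-20.910000 − 7.250000) = 5.300000 − (46.002000)/(-28.160000) = 6.933594
f(6.933594) = -0.925278
r₃ = 6.933594 − (-0.925278)·(6.933594 − 5.300000) / (-0.925278 − (-20.910000)) = 6.933594 − (-1.511528)/(19.984722) = 7.009228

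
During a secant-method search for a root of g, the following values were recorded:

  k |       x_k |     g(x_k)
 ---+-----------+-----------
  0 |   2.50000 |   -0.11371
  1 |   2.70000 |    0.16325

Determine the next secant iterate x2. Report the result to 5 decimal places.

2.58211

x2 = 2.70000 − 0.16325·(2.70000 − 2.50000) / (0.16325 − (-0.11371))
   = 2.70000 − (0.0326500)/(0.2769600) = 2.5821129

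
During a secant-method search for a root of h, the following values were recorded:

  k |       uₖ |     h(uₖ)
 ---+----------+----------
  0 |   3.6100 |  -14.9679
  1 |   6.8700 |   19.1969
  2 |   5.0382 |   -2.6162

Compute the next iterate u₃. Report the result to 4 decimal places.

5.2579

u₃ = 5.0382 − (-2.6162)·(5.0382 − 6.8700) / (-2.6162 − 19.1969)
   = 5.0382 − (4.792355)/(-21.813100) = 5.257901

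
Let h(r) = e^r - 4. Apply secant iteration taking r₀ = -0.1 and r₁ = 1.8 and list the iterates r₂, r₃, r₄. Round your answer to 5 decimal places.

h(-0.1) = -3.0951626, h(1.8) = 2.0496475
r₂ = 1.8000000 − 2.0496475·(1.8000000 − (-0.1000000)) / (2.0496475 − (-3.0951626)) = 1.8000000 − (3.8943302)/(5.1448100) = 1.0430566
h(1.0430566) = -1.1621221
r₃ = 1.0430566 − (-1.1621221)·(1.0430566 − 1.8000000) / (-1.1621221 − 2.0496475) = 1.0430566 − (0.8796607)/(-3.2117695) = 1.3169432
h(1.3169432) = -0.2680041
r₄ = 1.3169432 − (-0.2680041)·(1.3169432 − 1.0430566) / (-0.2680041 − (-1.1621221)) = 1.3169432 − (-0.0734027)/(0.8941179) = 1.3990383

1.04306, 1.31694, 1.39904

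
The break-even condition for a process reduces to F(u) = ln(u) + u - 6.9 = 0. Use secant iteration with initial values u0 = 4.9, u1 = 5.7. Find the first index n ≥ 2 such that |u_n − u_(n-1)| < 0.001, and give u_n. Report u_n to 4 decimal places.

n = 4, u_n = 5.2431

F(4.9) = -0.410765, F(5.7) = 0.540466
u2 = 5.700000 − 0.540466·(0.800000)/(0.951231) = 5.245460;  |Δ| = 0.454540
F(5.245460) = 0.002822
u3 = 5.245460 − 0.002822·(-0.454540)/(-0.537644) = 5.243073;  |Δ| = 0.002386
F(5.243073) = -0.000019
u4 = 5.243073 − (-0.000019)·(-0.002386)/(-0.002841) = 5.243089;  |Δ| = 0.000016
|u4 − u3| = 0.000016 < 0.001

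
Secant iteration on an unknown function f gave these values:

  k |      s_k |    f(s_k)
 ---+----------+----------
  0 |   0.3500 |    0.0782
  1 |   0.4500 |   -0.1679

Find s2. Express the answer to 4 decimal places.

0.3818

s2 = 0.4500 − (-0.1679)·(0.4500 − 0.3500) / (-0.1679 − 0.0782)
   = 0.4500 − (-0.016790)/(-0.246100) = 0.381776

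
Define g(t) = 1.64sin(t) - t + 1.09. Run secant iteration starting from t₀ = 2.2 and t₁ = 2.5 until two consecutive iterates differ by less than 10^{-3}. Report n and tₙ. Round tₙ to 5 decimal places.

g(2.2) = 0.2159341, g(2.5) = -0.4285057
t₂ = 2.5000000 − (-0.4285057)·(0.3000000)/(-0.6444398) = 2.3005218;  |Δ| = 0.1994782
g(2.3005218) = 0.0118645
t₃ = 2.3005218 − 0.0118645·(-0.1994782)/(0.4403702) = 2.3058961;  |Δ| = 0.0053743
g(2.3058961) = 0.0005966
t₄ = 2.3058961 − 0.0005966·(0.0053743)/(-0.0112679) = 2.3061807;  |Δ| = 0.0002845
|t₄ − t₃| = 0.0002845 < 10^{-3}

n = 4, tₙ = 2.30618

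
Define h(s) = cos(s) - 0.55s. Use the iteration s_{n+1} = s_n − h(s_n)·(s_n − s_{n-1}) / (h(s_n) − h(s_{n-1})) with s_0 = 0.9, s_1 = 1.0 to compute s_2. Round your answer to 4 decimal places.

h(0.9) = 0.126610, h(1.0) = -0.009698
s_2 = 1.000000 − (-0.009698)·(1.000000 − 0.900000) / (-0.009698 − 0.126610) = 1.000000 − (-0.000970)/(-0.136308) = 0.992885

0.9929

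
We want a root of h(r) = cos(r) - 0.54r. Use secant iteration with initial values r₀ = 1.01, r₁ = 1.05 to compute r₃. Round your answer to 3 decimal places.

1.000

h(1.01) = -0.01354, h(1.05) = -0.06943
r₂ = 1.05000 − (-0.06943)·(1.05000 − 1.01000) / (-0.06943 − (-0.01354)) = 1.05000 − (-0.00278)/(-0.05589) = 1.00031
h(1.00031) = -0.00013
r₃ = 1.00031 − (-0.00013)·(1.00031 − 1.05000) / (-0.00013 − (-0.06943)) = 1.00031 − (0.00001)/(0.06930) = 1.00022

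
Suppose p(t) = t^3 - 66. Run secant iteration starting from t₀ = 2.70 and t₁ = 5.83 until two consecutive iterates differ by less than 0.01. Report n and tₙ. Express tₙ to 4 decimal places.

p(2.70) = -46.317000, p(5.83) = 132.155287
t₂ = 5.830000 − 132.155287·(3.130000)/(178.472287) = 3.512295;  |Δ| = 2.317705
p(3.512295) = -22.671556
t₃ = 3.512295 − (-22.671556)·(-2.317705)/(-154.826843) = 3.851681;  |Δ| = 0.339385
p(3.851681) = -8.858603
t₄ = 3.851681 − (-8.858603)·(0.339385)/(13.812954) = 4.069337;  |Δ| = 0.217657
p(4.069337) = 1.386219
t₅ = 4.069337 − 1.386219·(0.217657)/(10.244822) = 4.039886;  |Δ| = 0.029451
p(4.039886) = -0.066297
t₆ = 4.039886 − (-0.066297)·(-0.029451)/(-1.452517) = 4.041231;  |Δ| = 0.001344
|t₆ − t₅| = 0.001344 < 0.01

n = 6, tₙ = 4.0412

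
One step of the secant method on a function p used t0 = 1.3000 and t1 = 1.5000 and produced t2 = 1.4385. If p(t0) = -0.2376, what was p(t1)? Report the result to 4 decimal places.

The secant line through (1.3000, -0.2376) and (1.5000, p(t1)) crosses zero at t2 = 1.4385.
So (1.3000, -0.2376), (1.5000, p(t1)), (1.4385, 0) are collinear:
p(t1) = -0.2376 · (1.5000 − 1.4385) / (1.3000 − 1.4385) = -0.2376 · (0.061500)/(-0.138500) = 0.105505

0.1055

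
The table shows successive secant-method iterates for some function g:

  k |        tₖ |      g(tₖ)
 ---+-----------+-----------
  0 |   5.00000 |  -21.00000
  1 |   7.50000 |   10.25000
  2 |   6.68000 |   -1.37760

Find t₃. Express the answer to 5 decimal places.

6.77715

t₃ = 6.68000 − (-1.37760)·(6.68000 − 7.50000) / (-1.37760 − 10.25000)
   = 6.68000 − (1.1296320)/(-11.6276000) = 6.7771509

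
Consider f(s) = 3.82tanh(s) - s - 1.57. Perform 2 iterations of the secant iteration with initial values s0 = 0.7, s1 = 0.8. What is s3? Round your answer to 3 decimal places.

0.674

f(0.7) = 0.03868, f(0.8) = 0.16662
s2 = 0.80000 − 0.16662·(0.80000 − 0.70000) / (0.16662 − 0.03868) = 0.80000 − (0.01666)/(0.12794) = 0.66976
f(0.66976) = -0.00574
s3 = 0.66976 − (-0.00574)·(0.66976 − 0.80000) / (-0.00574 − 0.16662) = 0.66976 − (0.00075)/(-0.17236) = 0.67410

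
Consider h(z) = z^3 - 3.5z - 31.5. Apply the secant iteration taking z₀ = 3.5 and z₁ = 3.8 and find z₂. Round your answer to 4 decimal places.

3.5240

h(3.5) = -0.875000, h(3.8) = 10.072000
z₂ = 3.800000 − 10.072000·(3.800000 − 3.500000) / (10.072000 − (-0.875000)) = 3.800000 − (3.021600)/(10.947000) = 3.523979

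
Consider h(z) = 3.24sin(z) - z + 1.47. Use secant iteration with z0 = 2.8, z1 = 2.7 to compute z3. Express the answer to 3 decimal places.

2.739

h(2.8) = -0.24464, h(2.7) = 0.15471
z2 = 2.70000 − 0.15471·(2.70000 − 2.80000) / (0.15471 − (-0.24464)) = 2.70000 − (-0.01547)/(0.39935) = 2.73874
h(2.73874) = 0.00148
z3 = 2.73874 − 0.00148·(2.73874 − 2.70000) / (0.00148 − 0.15471) = 2.73874 − (0.00006)/(-0.15323) = 2.73912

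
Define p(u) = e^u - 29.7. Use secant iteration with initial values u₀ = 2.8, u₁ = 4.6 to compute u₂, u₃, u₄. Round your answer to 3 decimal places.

3.087, 3.239, 3.416

p(2.8) = -13.25535, p(4.6) = 69.78432
u₂ = 4.60000 − 69.78432·(4.60000 − 2.80000) / (69.78432 − (-13.25535)) = 4.60000 − (125.61177)/(83.03967) = 3.08733
p(3.08733) = -7.78156
u₃ = 3.08733 − (-7.78156)·(3.08733 − 4.60000) / (-7.78156 − 69.78432) = 3.08733 − (11.77095)/(-77.56588) = 3.23908
p(3.23908) = -4.18970
u₄ = 3.23908 − (-4.18970)·(3.23908 − 3.08733) / (-4.18970 − (-7.78156)) = 3.23908 − (-0.63580)/(3.59187) = 3.41609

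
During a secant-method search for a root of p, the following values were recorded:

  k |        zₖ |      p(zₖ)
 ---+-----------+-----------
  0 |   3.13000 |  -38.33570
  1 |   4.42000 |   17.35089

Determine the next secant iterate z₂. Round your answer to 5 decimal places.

4.01806

z₂ = 4.42000 − 17.35089·(4.42000 − 3.13000) / (17.35089 − (-38.33570))
   = 4.42000 − (22.3826481)/(55.6865900) = 4.0180604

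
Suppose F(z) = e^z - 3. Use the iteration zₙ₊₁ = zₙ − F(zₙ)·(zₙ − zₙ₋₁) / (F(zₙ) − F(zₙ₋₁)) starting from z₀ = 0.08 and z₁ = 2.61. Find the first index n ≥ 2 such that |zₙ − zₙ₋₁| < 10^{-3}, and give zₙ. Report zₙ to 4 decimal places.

n = 8, zₙ = 1.0986

F(0.08) = -1.916713, F(2.61) = 10.599051
z₂ = 2.610000 − 10.599051·(2.530000)/(12.515764) = 0.467454;  |Δ| = 2.142546
F(0.467454) = -1.404074
z₃ = 0.467454 − (-1.404074)·(-2.142546)/(-12.003125) = 0.718080;  |Δ| = 0.250626
F(0.718080) = -0.949508
z₄ = 0.718080 − (-0.949508)·(0.250626)/(0.454566) = 1.241592;  |Δ| = 0.523512
F(1.241592) = 0.461120
z₅ = 1.241592 − 0.461120·(0.523512)/(1.410628) = 1.070461;  |Δ| = 0.171131
F(1.070461) = -0.083275
z₆ = 1.070461 − (-0.083275)·(-0.171131)/(-0.544396) = 1.096639;  |Δ| = 0.026178
F(1.096639) = -0.005914
z₇ = 1.096639 − (-0.005914)·(0.026178)/(0.077361) = 1.098640;  |Δ| = 0.002001
F(1.098640) = 0.000084
z₈ = 1.098640 − 0.000084·(0.002001)/(0.005998) = 1.098612;  |Δ| = 0.000028
|z₈ − z₇| = 0.000028 < 10^{-3}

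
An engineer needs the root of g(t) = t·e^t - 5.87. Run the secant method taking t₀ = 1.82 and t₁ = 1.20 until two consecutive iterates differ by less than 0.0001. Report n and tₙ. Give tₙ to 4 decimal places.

n = 6, tₙ = 1.4195

g(1.82) = 5.362782, g(1.20) = -1.885860
t₂ = 1.200000 − (-1.885860)·(-0.620000)/(-7.248642) = 1.361304;  |Δ| = 0.161304
g(1.361304) = -0.559178
t₃ = 1.361304 − (-0.559178)·(0.161304)/(1.326682) = 1.429291;  |Δ| = 0.067987
g(1.429291) = 0.098345
t₄ = 1.429291 − 0.098345·(0.067987)/(0.657523) = 1.419122;  |Δ| = 0.010169
g(1.419122) = -0.004071
t₅ = 1.419122 − (-0.004071)·(-0.010169)/(-0.102416) = 1.419526;  |Δ| = 0.000404
g(1.419526) = -0.000028
t₆ = 1.419526 − (-0.000028)·(0.000404)/(0.004043) = 1.419529;  |Δ| = 0.000003
|t₆ − t₅| = 0.000003 < 0.0001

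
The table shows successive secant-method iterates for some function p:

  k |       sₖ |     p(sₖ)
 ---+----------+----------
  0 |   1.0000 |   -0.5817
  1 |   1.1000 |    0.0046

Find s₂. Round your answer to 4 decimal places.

s₂ = 1.1000 − 0.0046·(1.1000 − 1.0000) / (0.0046 − (-0.5817))
   = 1.1000 − (0.000460)/(0.586300) = 1.099215

1.0992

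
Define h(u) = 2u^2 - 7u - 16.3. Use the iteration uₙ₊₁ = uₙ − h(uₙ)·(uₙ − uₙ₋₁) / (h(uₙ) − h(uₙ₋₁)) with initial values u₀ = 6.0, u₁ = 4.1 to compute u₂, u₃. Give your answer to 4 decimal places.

h(6.0) = 13.700000, h(4.1) = -11.380000
u₂ = 4.100000 − (-11.380000)·(4.100000 − 6.000000) / (-11.380000 − 13.700000) = 4.100000 − (21.622000)/(-25.080000) = 4.962121
h(4.962121) = -1.789555
u₃ = 4.962121 − (-1.789555)·(4.962121 − 4.100000) / (-1.789555 − (-11.380000)) = 4.962121 − (-1.542813)/(9.590445) = 5.122991

4.9621, 5.1230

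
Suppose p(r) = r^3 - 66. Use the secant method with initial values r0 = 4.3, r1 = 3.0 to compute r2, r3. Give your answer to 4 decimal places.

p(4.3) = 13.507000, p(3.0) = -39.000000
r2 = 3.000000 − (-39.000000)·(3.000000 − 4.300000) / (-39.000000 − 13.507000) = 3.000000 − (50.700000)/(-52.507000) = 3.965586
p(3.965586) = -3.637723
r3 = 3.965586 − (-3.637723)·(3.965586 − 3.000000) / (-3.637723 − (-39.000000)) = 3.965586 − (-3.512532)/(35.362277) = 4.064915

3.9656, 4.0649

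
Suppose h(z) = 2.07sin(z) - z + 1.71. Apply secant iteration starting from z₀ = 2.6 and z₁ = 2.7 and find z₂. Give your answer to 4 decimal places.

h(2.6) = 0.177088, h(2.7) = -0.105324
z₂ = 2.700000 − (-0.105324)·(2.700000 − 2.600000) / (-0.105324 − 0.177088) = 2.700000 − (-0.010532)/(-0.282411) = 2.662706

2.6627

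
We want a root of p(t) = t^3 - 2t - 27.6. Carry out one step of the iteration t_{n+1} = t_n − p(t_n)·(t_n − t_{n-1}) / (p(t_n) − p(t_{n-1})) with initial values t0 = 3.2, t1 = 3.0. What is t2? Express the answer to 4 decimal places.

3.2459

p(3.2) = -1.232000, p(3.0) = -6.600000
t2 = 3.000000 − (-6.600000)·(3.000000 − 3.200000) / (-6.600000 − (-1.232000)) = 3.000000 − (1.320000)/(-5.368000) = 3.245902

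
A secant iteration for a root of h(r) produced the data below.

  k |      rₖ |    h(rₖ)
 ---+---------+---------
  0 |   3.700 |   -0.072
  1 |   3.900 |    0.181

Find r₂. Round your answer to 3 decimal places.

r₂ = 3.900 − 0.181·(3.900 − 3.700) / (0.181 − (-0.072))
   = 3.900 − (0.03620)/(0.25300) = 3.75692

3.757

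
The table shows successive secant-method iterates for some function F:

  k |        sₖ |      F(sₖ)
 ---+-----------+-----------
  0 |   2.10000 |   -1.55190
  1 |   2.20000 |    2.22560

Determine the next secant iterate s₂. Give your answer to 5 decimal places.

s₂ = 2.20000 − 2.22560·(2.20000 − 2.10000) / (2.22560 − (-1.55190))
   = 2.20000 − (0.2225600)/(3.7775000) = 2.1410827

2.14108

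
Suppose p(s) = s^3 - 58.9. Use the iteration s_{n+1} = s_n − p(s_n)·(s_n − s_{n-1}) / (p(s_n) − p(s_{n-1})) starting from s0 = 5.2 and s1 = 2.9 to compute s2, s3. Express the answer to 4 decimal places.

3.5830, 3.9908

p(5.2) = 81.708000, p(2.9) = -34.511000
s2 = 2.900000 − (-34.511000)·(2.900000 − 5.200000) / (-34.511000 − 81.708000) = 2.900000 − (79.375300)/(-116.219000) = 3.582980
p(3.582980) = -12.902598
s3 = 3.582980 − (-12.902598)·(3.582980 − 2.900000) / (-12.902598 − (-34.511000)) = 3.582980 − (-8.812222)/(21.608402) = 3.990795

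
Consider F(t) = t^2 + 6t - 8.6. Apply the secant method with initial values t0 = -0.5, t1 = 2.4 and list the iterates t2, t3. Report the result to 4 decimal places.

0.9367, 1.1619

F(-0.5) = -11.350000, F(2.4) = 11.560000
t2 = 2.400000 − 11.560000·(2.400000 − (-0.500000)) / (11.560000 − (-11.350000)) = 2.400000 − (33.524000)/(22.910000) = 0.936709
F(0.936709) = -2.102323
t3 = 0.936709 − (-2.102323)·(0.936709 − 2.400000) / (-2.102323 − 11.560000) = 0.936709 − (3.076311)/(-13.662323) = 1.161876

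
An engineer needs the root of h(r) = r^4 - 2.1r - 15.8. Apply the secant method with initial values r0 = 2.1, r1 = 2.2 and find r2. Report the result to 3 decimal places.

2.120

h(2.1) = -0.76190, h(2.2) = 3.00560
r2 = 2.20000 − 3.00560·(2.20000 − 2.10000) / (3.00560 − (-0.76190)) = 2.20000 − (0.30056)/(3.76750) = 2.12022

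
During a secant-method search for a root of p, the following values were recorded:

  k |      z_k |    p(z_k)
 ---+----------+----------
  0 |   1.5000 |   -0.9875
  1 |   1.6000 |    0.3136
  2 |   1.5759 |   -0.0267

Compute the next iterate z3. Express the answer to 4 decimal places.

1.5778

z3 = 1.5759 − (-0.0267)·(1.5759 − 1.6000) / (-0.0267 − 0.3136)
   = 1.5759 − (0.000643)/(-0.340300) = 1.577791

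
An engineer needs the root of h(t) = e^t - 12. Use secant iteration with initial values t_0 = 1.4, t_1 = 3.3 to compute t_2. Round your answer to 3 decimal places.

h(1.4) = -7.94480, h(3.3) = 15.11264
t_2 = 3.30000 − 15.11264·(3.30000 − 1.40000) / (15.11264 − (-7.94480)) = 3.30000 − (28.71401)/(23.05744) = 2.05467

2.055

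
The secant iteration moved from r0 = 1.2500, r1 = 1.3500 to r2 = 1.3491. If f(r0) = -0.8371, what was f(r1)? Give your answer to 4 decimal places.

0.0076

The secant line through (1.2500, -0.8371) and (1.3500, f(r1)) crosses zero at r2 = 1.3491.
So (1.2500, -0.8371), (1.3500, f(r1)), (1.3491, 0) are collinear:
f(r1) = -0.8371 · (1.3500 − 1.3491) / (1.2500 − 1.3491) = -0.8371 · (0.000900)/(-0.099100) = 0.007602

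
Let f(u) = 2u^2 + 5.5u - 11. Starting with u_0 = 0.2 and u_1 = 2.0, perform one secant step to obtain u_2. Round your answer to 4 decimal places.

f(0.2) = -9.820000, f(2.0) = 8.000000
u_2 = 2.000000 − 8.000000·(2.000000 − 0.200000) / (8.000000 − (-9.820000)) = 2.000000 − (14.400000)/(17.820000) = 1.191919

1.1919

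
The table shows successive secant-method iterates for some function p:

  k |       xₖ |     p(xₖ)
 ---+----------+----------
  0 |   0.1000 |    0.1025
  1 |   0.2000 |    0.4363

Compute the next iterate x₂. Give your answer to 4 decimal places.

x₂ = 0.2000 − 0.4363·(0.2000 − 0.1000) / (0.4363 − 0.1025)
   = 0.2000 − (0.043630)/(0.333800) = 0.069293

0.0693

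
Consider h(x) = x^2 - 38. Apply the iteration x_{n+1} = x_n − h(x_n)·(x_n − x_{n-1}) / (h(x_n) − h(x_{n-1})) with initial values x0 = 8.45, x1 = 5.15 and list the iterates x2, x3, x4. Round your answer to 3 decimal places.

h(8.45) = 33.40250, h(5.15) = -11.47750
x2 = 5.15000 − (-11.47750)·(5.15000 − 8.45000) / (-11.47750 − 33.40250) = 5.15000 − (37.87575)/(-44.88000) = 5.99393
h(5.99393) = -2.07276
x3 = 5.99393 − (-2.07276)·(5.99393 − 5.15000) / (-2.07276 − (-11.47750)) = 5.99393 − (-1.74927)/(9.40474) = 6.17993
h(6.17993) = 0.19157
x4 = 6.17993 − 0.19157·(6.17993 − 5.99393) / (0.19157 − (-2.07276)) = 6.17993 − (0.03563)/(2.26432) = 6.16420

5.994, 6.180, 6.164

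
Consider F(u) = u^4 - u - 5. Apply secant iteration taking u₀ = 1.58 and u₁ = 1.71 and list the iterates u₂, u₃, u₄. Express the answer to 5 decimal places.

F(1.58) = -0.3479870, F(1.71) = 1.8403608
u₂ = 1.7100000 − 1.8403608·(1.7100000 − 1.5800000) / (1.8403608 − (-0.3479870)) = 1.7100000 − (0.2392469)/(2.1883478) = 1.6006724
F(1.6006724) = -0.0360495
u₃ = 1.6006724 − (-0.0360495)·(1.6006724 − 1.7100000) / (-0.0360495 − 1.8403608) = 1.6006724 − (0.0039412)/(-1.8764103) = 1.6027728
F(1.6027728) = -0.0036257
u₄ = 1.6027728 − (-0.0036257)·(1.6027728 − 1.6006724) / (-0.0036257 − (-0.0360495)) = 1.6027728 − (-0.0000076)/(0.0324238) = 1.6030076

1.60067, 1.60277, 1.60301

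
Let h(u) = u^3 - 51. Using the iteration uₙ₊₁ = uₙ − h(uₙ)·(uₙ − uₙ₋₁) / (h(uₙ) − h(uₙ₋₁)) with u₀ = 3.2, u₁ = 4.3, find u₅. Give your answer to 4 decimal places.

h(3.2) = -18.232000, h(4.3) = 28.507000
u₂ = 4.300000 − 28.507000·(4.300000 − 3.200000) / (28.507000 − (-18.232000)) = 4.300000 − (31.357700)/(46.739000) = 3.629089
h(3.629089) = -3.203849
u₃ = 3.629089 − (-3.203849)·(3.629089 − 4.300000) / (-3.203849 − 28.507000) = 3.629089 − (2.149497)/(-31.710849) = 3.696873
h(3.696873) = -0.475298
u₄ = 3.696873 − (-0.475298)·(3.696873 − 3.629089) / (-0.475298 − (-3.203849)) = 3.696873 − (-0.032218)/(2.728550) = 3.708681
h(3.708681) = 0.010370
u₅ = 3.708681 − 0.010370·(3.708681 − 3.696873) / (0.010370 − (-0.475298)) = 3.708681 − (0.000122)/(0.485669) = 3.708429

3.7084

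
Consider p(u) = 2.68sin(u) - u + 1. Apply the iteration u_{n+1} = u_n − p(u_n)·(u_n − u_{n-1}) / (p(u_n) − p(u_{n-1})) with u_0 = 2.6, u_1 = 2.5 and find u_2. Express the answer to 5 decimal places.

2.53223

p(2.6) = -0.2184563, p(2.5) = 0.1039053
u_2 = 2.5000000 − 0.1039053·(2.5000000 − 2.6000000) / (0.1039053 − (-0.2184563)) = 2.5000000 − (-0.0103905)/(0.3223617) = 2.5322325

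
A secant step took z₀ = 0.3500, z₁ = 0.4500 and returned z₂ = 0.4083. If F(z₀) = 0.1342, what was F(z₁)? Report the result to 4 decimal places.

The secant line through (0.3500, 0.1342) and (0.4500, F(z₁)) crosses zero at z₂ = 0.4083.
So (0.3500, 0.1342), (0.4500, F(z₁)), (0.4083, 0) are collinear:
F(z₁) = 0.1342 · (0.4500 − 0.4083) / (0.3500 − 0.4083) = 0.1342 · (0.041700)/(-0.058300) = -0.095989

-0.0960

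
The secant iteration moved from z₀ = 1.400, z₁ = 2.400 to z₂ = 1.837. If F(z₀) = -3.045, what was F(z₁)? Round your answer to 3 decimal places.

3.923

The secant line through (1.400, -3.045) and (2.400, F(z₁)) crosses zero at z₂ = 1.837.
So (1.400, -3.045), (2.400, F(z₁)), (1.837, 0) are collinear:
F(z₁) = -3.045 · (2.400 − 1.837) / (1.400 − 1.837) = -3.045 · (0.56300)/(-0.43700) = 3.92296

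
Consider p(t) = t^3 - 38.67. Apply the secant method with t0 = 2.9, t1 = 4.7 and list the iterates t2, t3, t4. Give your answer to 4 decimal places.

3.2236, 3.3322, 3.3840

p(2.9) = -14.281000, p(4.7) = 65.153000
t2 = 4.700000 − 65.153000·(4.700000 − 2.900000) / (65.153000 − (-14.281000)) = 4.700000 − (117.275400)/(79.434000) = 3.223612
p(3.223612) = -5.171272
t3 = 3.223612 − (-5.171272)·(3.223612 − 4.700000) / (-5.171272 − 65.153000) = 3.223612 − (7.634804)/(-70.324272) = 3.332178
p(3.332178) = -1.671469
t4 = 3.332178 − (-1.671469)·(3.332178 − 3.223612) / (-1.671469 − (-5.171272)) = 3.332178 − (-0.181464)/(3.499803) = 3.384028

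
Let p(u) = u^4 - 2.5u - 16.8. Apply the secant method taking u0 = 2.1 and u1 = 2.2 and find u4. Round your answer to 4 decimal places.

2.1713

p(2.1) = -2.601900, p(2.2) = 1.125600
u2 = 2.200000 − 1.125600·(2.200000 − 2.100000) / (1.125600 − (-2.601900)) = 2.200000 − (0.112560)/(3.727500) = 2.169803
p(2.169803) = -0.058826
u3 = 2.169803 − (-0.058826)·(2.169803 − 2.200000) / (-0.058826 − 1.125600) = 2.169803 − (0.001776)/(-1.184426) = 2.171303
p(2.171303) = -0.001228
u4 = 2.171303 − (-0.001228)·(2.171303 − 2.169803) / (-0.001228 − (-0.058826)) = 2.171303 − (-0.000002)/(0.057599) = 2.171335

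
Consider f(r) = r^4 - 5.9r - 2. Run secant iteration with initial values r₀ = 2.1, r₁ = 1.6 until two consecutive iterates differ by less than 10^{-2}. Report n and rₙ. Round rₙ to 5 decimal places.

f(2.1) = 5.0581000, f(1.6) = -4.8864000
r₂ = 1.6000000 − (-4.8864000)·(-0.5000000)/(-9.9445000) = 1.8456835;  |Δ| = 0.2456835
f(1.8456835) = -1.2849654
r₃ = 1.8456835 − (-1.2849654)·(0.2456835)/(3.6014346) = 1.9333416;  |Δ| = 0.0876581
f(1.9333416) = 0.5645068
r₄ = 1.9333416 − 0.5645068·(0.0876581)/(1.8494722) = 1.9065861;  |Δ| = 0.0267555
f(1.9065861) = -0.0351199
r₅ = 1.9065861 − (-0.0351199)·(-0.0267555)/(-0.5996266) = 1.9081532;  |Δ| = 0.0015671
|r₅ − r₄| = 0.0015671 < 10^{-2}

n = 5, rₙ = 1.90815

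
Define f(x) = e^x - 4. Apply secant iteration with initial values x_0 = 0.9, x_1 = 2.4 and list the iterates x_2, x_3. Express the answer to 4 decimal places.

f(0.9) = -1.540397, f(2.4) = 7.023176
x_2 = 2.400000 − 7.023176·(2.400000 − 0.900000) / (7.023176 − (-1.540397)) = 2.400000 − (10.534765)/(8.563573) = 1.169817
f(1.169817) = -0.778598
x_3 = 1.169817 − (-0.778598)·(1.169817 − 2.400000) / (-0.778598 − 7.023176) = 1.169817 − (0.957818)/(-7.801774) = 1.292586

1.1698, 1.2926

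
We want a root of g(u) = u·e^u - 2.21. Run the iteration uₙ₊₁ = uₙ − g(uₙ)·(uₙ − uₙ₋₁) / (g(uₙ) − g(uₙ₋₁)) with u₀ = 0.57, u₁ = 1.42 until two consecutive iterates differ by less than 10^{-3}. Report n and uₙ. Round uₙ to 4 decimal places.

n = 6, uₙ = 0.8992

g(0.57) = -1.202088, g(1.42) = 3.664711
u₂ = 1.420000 − 3.664711·(0.850000)/(4.866799) = 0.779948;  |Δ| = 0.640052
g(0.779948) = -0.508654
u₃ = 0.779948 − (-0.508654)·(-0.640052)/(-4.173365) = 0.857958;  |Δ| = 0.078010
g(0.857958) = -0.186643
u₄ = 0.857958 − (-0.186643)·(0.078010)/(0.322011) = 0.903174;  |Δ| = 0.045216
g(0.903174) = 0.018512
u₅ = 0.903174 − 0.018512·(0.045216)/(0.205155) = 0.899094;  |Δ| = 0.004080
g(0.899094) = -0.000588
u₆ = 0.899094 − (-0.000588)·(-0.004080)/(-0.019100) = 0.899220;  |Δ| = 0.000126
|u₆ − u₅| = 0.000126 < 10^{-3}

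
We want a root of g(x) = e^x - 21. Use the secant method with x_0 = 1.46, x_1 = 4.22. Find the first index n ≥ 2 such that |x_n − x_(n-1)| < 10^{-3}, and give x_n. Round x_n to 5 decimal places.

g(1.46) = -16.6940405, g(4.22) = 47.0334843
x_2 = 4.2200000 − 47.0334843·(2.7600000)/(63.7275248) = 2.1830087;  |Δ| = 2.0369913
g(2.1830087) = -12.1270382
x_3 = 2.1830087 − (-12.1270382)·(-2.0369913)/(-59.1605225) = 2.6005620;  |Δ| = 0.4175533
g(2.6005620) = -7.5286938
x_4 = 2.6005620 − (-7.5286938)·(0.4175533)/(4.5983445) = 3.2842060;  |Δ| = 0.6836441
g(3.2842060) = 5.6877870
x_5 = 3.2842060 − 5.6877870·(0.6836441)/(13.2164808) = 2.9899960;  |Δ| = 0.2942101
g(2.9899960) = -1.1143979
x_6 = 2.9899960 − (-1.1143979)·(-0.2942101)/(-6.8021849) = 3.0381962;  |Δ| = 0.0482003
g(3.0381962) = -0.1324312
x_7 = 3.0381962 − (-0.1324312)·(0.0482003)/(0.9819666) = 3.0446967;  |Δ| = 0.0065004
g(3.0446967) = 0.0036591
x_8 = 3.0446967 − 0.0036591·(0.0065004)/(0.1360903) = 3.0445219;  |Δ| = 0.0001748
|x_8 − x_7| = 0.0001748 < 10^{-3}

n = 8, x_n = 3.04452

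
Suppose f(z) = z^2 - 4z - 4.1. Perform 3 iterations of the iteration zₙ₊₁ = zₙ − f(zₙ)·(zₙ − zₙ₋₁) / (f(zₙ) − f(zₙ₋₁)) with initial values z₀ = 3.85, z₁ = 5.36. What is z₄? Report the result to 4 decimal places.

4.8462

f(3.85) = -4.677500, f(5.36) = 3.189600
z₂ = 5.360000 − 3.189600·(5.360000 − 3.850000) / (3.189600 − (-4.677500)) = 5.360000 − (4.816296)/(7.867100) = 4.747793
f(4.747793) = -0.549635
z₃ = 4.747793 − (-0.549635)·(4.747793 − 5.360000) / (-0.549635 − 3.189600) = 4.747793 − (0.336491)/(-3.739235) = 4.837782
f(4.837782) = -0.046994
z₄ = 4.837782 − (-0.046994)·(4.837782 − 4.747793) / (-0.046994 − (-0.549635)) = 4.837782 − (-0.004229)/(0.502641) = 4.846195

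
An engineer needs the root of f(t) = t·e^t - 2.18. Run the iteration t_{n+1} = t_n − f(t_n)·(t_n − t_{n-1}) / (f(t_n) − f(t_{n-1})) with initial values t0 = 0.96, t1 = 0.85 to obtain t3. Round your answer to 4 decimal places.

0.8928

f(0.96) = 0.327229, f(0.85) = -0.191300
t2 = 0.850000 − (-0.191300)·(0.850000 − 0.960000) / (-0.191300 − 0.327229) = 0.850000 − (0.021043)/(-0.518529) = 0.890582
f(0.890582) = -0.010054
t3 = 0.890582 − (-0.010054)·(0.890582 − 0.850000) / (-0.010054 − (-0.191300)) = 0.890582 − (-0.000408)/(0.181246) = 0.892833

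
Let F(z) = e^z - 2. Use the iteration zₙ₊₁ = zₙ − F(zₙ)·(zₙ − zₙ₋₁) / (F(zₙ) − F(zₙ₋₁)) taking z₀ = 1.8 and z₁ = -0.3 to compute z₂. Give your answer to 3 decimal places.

F(1.8) = 4.04965, F(-0.3) = -1.25918
z₂ = -0.30000 − (-1.25918)·(-0.30000 − 1.80000) / (-1.25918 − 4.04965) = -0.30000 − (2.64428)/(-5.30883) = 0.19809

0.198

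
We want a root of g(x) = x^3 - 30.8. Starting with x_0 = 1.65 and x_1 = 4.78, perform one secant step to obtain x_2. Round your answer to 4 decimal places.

g(1.65) = -26.307875, g(4.78) = 78.415352
x_2 = 4.780000 − 78.415352·(4.780000 − 1.650000) / (78.415352 − (-26.307875)) = 4.780000 − (245.440052)/(104.723227) = 2.436298

2.4363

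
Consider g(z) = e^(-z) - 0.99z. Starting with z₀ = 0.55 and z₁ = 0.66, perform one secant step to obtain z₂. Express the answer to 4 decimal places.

g(0.55) = 0.032450, g(0.66) = -0.136549
z₂ = 0.660000 − (-0.136549)·(0.660000 − 0.550000) / (-0.136549 − 0.032450) = 0.660000 − (-0.015020)/(-0.168998) = 0.571121

0.5711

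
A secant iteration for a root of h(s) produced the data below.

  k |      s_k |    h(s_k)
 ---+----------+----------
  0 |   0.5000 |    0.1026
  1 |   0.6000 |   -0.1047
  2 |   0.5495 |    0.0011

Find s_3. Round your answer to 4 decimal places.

s_3 = 0.5495 − 0.0011·(0.5495 − 0.6000) / (0.0011 − (-0.1047))
   = 0.5495 − (-0.000056)/(0.105800) = 0.550025

0.5500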